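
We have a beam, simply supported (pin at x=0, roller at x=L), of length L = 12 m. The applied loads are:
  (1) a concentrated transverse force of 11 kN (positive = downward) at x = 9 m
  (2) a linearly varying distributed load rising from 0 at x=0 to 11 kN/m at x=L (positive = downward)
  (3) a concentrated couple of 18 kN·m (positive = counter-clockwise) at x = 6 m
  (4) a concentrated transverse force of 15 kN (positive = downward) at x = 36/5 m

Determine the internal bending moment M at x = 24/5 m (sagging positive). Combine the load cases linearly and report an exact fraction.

M(24/5) = 17238/125 kN·m

Load 1 — point force P=11 kN at a=9 m (b=L-a=3):
  M_1 = Pbx/L  [x≤a] = 11·3·(24/5)/12 = 66/5 kN·m
Load 2 — triangular load w₀=11 kN/m (0→w₀ over full span):
  M_2 = w₀Lx/6 - w₀x³/(6L) = 11·12·(24/5)/6 - 11·(24/5)³/(6·12) = 11088/125 kN·m
Load 3 — applied couple M₀=18 kN·m at a=6 m (b=L-a=6):
  M_3 = M₀x/L  [x≤a] = 18·(24/5)/12 = 36/5 kN·m
Load 4 — point force P=15 kN at a=36/5 m (b=L-a=24/5):
  M_4 = Pbx/L  [x≤a] = 15·(24/5)·(24/5)/12 = 144/5 kN·m
Superposition: M = Σ M_i = 17238/125 kN·m ≈ 137.904000 kN·m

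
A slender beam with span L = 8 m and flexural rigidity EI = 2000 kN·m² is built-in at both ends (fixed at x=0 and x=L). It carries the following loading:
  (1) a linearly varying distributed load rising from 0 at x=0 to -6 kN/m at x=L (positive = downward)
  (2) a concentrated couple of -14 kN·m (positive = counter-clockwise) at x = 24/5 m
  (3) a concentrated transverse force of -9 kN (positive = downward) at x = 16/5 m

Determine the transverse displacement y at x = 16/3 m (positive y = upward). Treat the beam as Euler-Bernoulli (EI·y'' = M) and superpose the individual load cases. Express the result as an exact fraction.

Load 1 — triangular load w₀=-6 kN/m (0→w₀ over full span):
  y_1 = -w₀x²(L-x)²(x+2L)/(120LEI) = -(-6)·(16/3)²·(8-(16/3))²·((16/3)+2·8)/(120·8·2000) = 2048/151875 m
Load 2 — applied couple M₀=-14 kN·m at a=24/5 m (b=L-a=16/5):
  y_2 = (R_Ax³/6 - M_Ax²/2 - M₀(x-a)²/2)/EI  [x>a] with R_A=-63/25, M_A=-112/25 = ((-63/25)·(16/3)³/6 - (-112/25)·(16/3)²/2 - (-14)·((16/3)-(24/5))²/2)/2000 = 28/28125 m
Load 3 — point force P=-9 kN at a=16/5 m (b=L-a=24/5):
  y_3 = -Pa²(L-x)²(3bL-(3b+a)(L-x))/(6L³EI)  [x>a] = -(-9)·(16/5)²·(8-(16/3))²·(3·(24/5)·8-(3·(24/5)+(16/5))·(8-(16/3)))/(6·8³·2000) = 1024/140625 m
Superposition: y = Σ y_i = 82628/3796875 m ≈ 0.021762 m

y(16/3) = 82628/3796875 m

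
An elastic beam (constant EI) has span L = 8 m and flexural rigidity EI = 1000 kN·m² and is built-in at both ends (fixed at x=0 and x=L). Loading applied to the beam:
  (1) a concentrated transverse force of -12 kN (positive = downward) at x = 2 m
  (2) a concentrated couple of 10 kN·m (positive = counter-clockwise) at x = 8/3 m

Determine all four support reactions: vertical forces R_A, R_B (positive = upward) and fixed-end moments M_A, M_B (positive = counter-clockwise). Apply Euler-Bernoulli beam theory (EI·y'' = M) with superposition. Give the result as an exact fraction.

Load 1 — point force P=-12 kN at a=2 m (b=L-a=6):
  R_A = Pb²(3a+b)/L³ = (-12)·6²·(3·2+6)/8³ = -81/8 kN
  M_A = Pab²/L² = (-12)·2·6²/8² = -27/2 kN·m
  R_B = Pa²(a+3b)/L³ = (-12)·2²·(2+3·6)/8³ = -15/8 kN
  M_B = -Pa²b/L² = -(-12)·2²·6/8² = 9/2 kN·m
Load 2 — applied couple M₀=10 kN·m at a=8/3 m (b=L-a=16/3):
  R_A = 6M₀ab/L³ = 6·10·(8/3)·(16/3)/8³ = 5/3 kN
  M_A = M₀b(2a-b)/L² = 10·(16/3)·(2·(8/3)-(16/3))/8² = 0 kN·m
  R_B = -6M₀ab/L³ = -6·10·(8/3)·(16/3)/8³ = -5/3 kN
  M_B = M₀a(2b-a)/L² = 10·(8/3)·(2·(16/3)-(8/3))/8² = 10/3 kN·m
Superposition: R_A = -203/24 kN, M_A = -27/2 kN·m, R_B = -85/24 kN, M_B = 47/6 kN·m

R_A = -203/24 kN, M_A = -27/2 kN·m, R_B = -85/24 kN, M_B = 47/6 kN·m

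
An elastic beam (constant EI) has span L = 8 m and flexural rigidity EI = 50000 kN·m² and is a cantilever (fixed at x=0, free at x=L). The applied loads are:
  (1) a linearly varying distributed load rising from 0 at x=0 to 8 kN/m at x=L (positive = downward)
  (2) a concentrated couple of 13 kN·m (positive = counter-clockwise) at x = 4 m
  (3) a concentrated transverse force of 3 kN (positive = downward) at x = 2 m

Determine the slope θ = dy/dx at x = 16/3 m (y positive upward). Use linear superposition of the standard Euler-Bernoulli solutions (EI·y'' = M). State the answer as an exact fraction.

Load 1 — triangular load w₀=8 kN/m (0→w₀ over full span):
  θ_1 = (w₀Lx²/4-w₀L²x/3-w₀x⁴/(24L))/EI = (8·8·(16/3)²/4-8·8²·(16/3)/3-8·(16/3)⁴/(24·8))/50000 = -7424/759375 rad
Load 2 — applied couple M₀=13 kN·m at a=4 m (b=L-a=4):
  θ_2 = M₀a/EI  [x>a] = 13·4/50000 = 13/12500 rad
Load 3 — point force P=3 kN at a=2 m (b=L-a=6):
  θ_3 = -Pa²/(2EI)  [x>a] = -3·2²/(2·50000) = -3/25000 rad
Superposition: θ = Σ θ_i = -53803/6075000 rad ≈ -0.008856 rad

θ(16/3) = -53803/6075000 rad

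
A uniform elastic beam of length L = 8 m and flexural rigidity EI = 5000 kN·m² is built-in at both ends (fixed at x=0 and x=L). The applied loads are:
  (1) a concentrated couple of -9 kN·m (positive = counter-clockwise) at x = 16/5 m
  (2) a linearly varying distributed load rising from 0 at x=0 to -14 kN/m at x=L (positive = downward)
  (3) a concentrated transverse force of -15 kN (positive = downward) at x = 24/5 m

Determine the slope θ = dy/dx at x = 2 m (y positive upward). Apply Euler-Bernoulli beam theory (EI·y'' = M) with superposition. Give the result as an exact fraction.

θ(2) = 387/50000 rad

Load 1 — applied couple M₀=-9 kN·m at a=16/5 m (b=L-a=24/5):
  θ_1 = (R_Ax²/2 - M_Ax)/EI  [x≤a] with R_A=-81/50, M_A=-27/25 = ((-81/50)·2²/2 - (-27/25)·2)/5000 = -27/125000 rad
Load 2 — triangular load w₀=-14 kN/m (0→w₀ over full span):
  θ_2 = -w₀(2x(L-x)(L-2x)(x+2L)+x²(L-x)²)/(120LEI) = -(-14)·(2·2·(8-2)·(8-2·2)·(2+2·8)+2²·(8-2)²)/(120·8·5000) = 273/50000 rad
Load 3 — point force P=-15 kN at a=24/5 m (b=L-a=16/5):
  θ_3 = -Pb²x(2aL-(3a+b)x)/(2L³EI)  [x≤a] = -(-15)·(16/5)²·2·(2·(24/5)·8-(3·(24/5)+(16/5))·2)/(2·8³·5000) = 39/15625 rad
Superposition: θ = Σ θ_i = 387/50000 rad ≈ 0.007740 rad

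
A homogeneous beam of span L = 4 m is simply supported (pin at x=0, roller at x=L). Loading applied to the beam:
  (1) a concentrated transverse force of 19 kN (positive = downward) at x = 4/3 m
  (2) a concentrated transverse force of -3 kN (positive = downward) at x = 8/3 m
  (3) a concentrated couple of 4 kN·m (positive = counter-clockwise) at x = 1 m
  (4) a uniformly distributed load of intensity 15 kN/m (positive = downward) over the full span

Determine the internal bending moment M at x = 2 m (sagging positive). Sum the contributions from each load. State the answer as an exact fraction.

M(2) = 116/3 kN·m

Load 1 — point force P=19 kN at a=4/3 m (b=L-a=8/3):
  M_1 = Pa(L-x)/L  [x>a] = 19·(4/3)·(4-2)/4 = 38/3 kN·m
Load 2 — point force P=-3 kN at a=8/3 m (b=L-a=4/3):
  M_2 = Pbx/L  [x≤a] = (-3)·(4/3)·2/4 = -2 kN·m
Load 3 — applied couple M₀=4 kN·m at a=1 m (b=L-a=3):
  M_3 = M₀x/L - M₀  [x>a] = 4·2/4 - 4 = -2 kN·m
Load 4 — uniform load w=15 kN/m over full span:
  M_4 = wx(L-x)/2 = 15·2·(4-2)/2 = 30 kN·m
Superposition: M = Σ M_i = 116/3 kN·m ≈ 38.666667 kN·m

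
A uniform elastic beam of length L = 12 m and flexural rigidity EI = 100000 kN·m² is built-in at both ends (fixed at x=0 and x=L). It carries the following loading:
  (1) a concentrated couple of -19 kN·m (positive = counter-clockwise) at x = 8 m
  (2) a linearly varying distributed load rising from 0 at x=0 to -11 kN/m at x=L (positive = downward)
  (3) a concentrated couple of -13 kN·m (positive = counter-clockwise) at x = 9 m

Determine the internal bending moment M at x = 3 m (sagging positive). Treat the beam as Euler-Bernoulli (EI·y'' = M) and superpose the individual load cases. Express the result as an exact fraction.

Load 1 — applied couple M₀=-19 kN·m at a=8 m (b=L-a=4):
  M_1 = R_Ax - M_A  [x≤a] with R_A=-19/9, M_A=-19/3 = (-19/9)·3 - (-19/3) = 0 kN·m
Load 2 — triangular load w₀=-11 kN/m (0→w₀ over full span):
  M_2 = 3w₀Lx/20 - w₀L²/30 - w₀x³/(6L) = 3·(-11)·12·3/20 - (-11)·12²/30 - (-11)·3³/(6·12) = -99/40 kN·m
Load 3 — applied couple M₀=-13 kN·m at a=9 m (b=L-a=3):
  M_3 = R_Ax - M_A  [x≤a] with R_A=-39/32, M_A=-65/16 = (-39/32)·3 - (-65/16) = 13/32 kN·m
Superposition: M = Σ M_i = -331/160 kN·m ≈ -2.068750 kN·m

M(3) = -331/160 kN·m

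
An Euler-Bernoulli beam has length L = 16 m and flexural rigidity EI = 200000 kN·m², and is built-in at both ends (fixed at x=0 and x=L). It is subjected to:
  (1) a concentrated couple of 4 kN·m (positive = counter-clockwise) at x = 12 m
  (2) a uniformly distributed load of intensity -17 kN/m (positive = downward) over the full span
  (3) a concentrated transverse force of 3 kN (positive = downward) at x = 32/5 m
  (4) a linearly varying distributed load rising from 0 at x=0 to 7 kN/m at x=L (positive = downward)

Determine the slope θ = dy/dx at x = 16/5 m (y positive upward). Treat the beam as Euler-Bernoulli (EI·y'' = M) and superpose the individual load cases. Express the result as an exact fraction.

θ(16/5) = 63763/29296875 rad

Load 1 — applied couple M₀=4 kN·m at a=12 m (b=L-a=4):
  θ_1 = (R_Ax²/2 - M_Ax)/EI  [x≤a] with R_A=9/32, M_A=5/4 = ((9/32)·(16/5)²/2 - (5/4)·(16/5))/200000 = -1/78125 rad
Load 2 — uniform load w=-17 kN/m over full span:
  θ_2 = -wx(L-x)(L-2x)/(12EI) = -(-17)·(16/5)·(16-(16/5))·(16-2·(16/5))/(12·200000) = 1088/390625 rad
Load 3 — point force P=3 kN at a=32/5 m (b=L-a=48/5):
  θ_3 = -Pb²x(2aL-(3a+b)x)/(2L³EI)  [x≤a] = -3·(48/5)²·(16/5)·(2·(32/5)·16-(3·(32/5)+(48/5))·(16/5))/(2·16³·200000) = -594/9765625 rad
Load 4 — triangular load w₀=7 kN/m (0→w₀ over full span):
  θ_4 = -w₀(2x(L-x)(L-2x)(x+2L)+x²(L-x)²)/(120LEI) = -7·(2·(16/5)·(16-(16/5))·(16-2·(16/5))·((16/5)+2·16)+(16/5)²·(16-(16/5))²)/(120·16·200000) = -3136/5859375 rad
Superposition: θ = Σ θ_i = 63763/29296875 rad ≈ 0.002176 rad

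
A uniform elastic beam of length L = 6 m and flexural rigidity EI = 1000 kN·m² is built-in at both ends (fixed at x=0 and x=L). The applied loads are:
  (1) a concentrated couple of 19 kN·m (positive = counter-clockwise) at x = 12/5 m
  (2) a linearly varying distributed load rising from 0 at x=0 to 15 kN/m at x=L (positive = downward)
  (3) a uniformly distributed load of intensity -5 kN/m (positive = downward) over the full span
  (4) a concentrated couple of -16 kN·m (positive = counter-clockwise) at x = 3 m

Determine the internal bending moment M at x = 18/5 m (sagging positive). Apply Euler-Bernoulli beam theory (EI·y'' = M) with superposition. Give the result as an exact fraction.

M(18/5) = 662/125 kN·m

Load 1 — applied couple M₀=19 kN·m at a=12/5 m (b=L-a=18/5):
  M_1 = R_Ax - M_A - M₀  [x>a] with R_A=114/25, M_A=57/25 = (114/25)·(18/5) - (57/25) - 19 = -608/125 kN·m
Load 2 — triangular load w₀=15 kN/m (0→w₀ over full span):
  M_2 = 3w₀Lx/20 - w₀L²/30 - w₀x³/(6L) = 3·15·6·(18/5)/20 - 15·6²/30 - 15·(18/5)³/(6·6) = 279/25 kN·m
Load 3 — uniform load w=-5 kN/m over full span:
  M_3 = wLx/2 - wL²/12 - wx²/2 = (-5)·6·(18/5)/2 - (-5)·6²/12 - (-5)·(18/5)²/2 = -33/5 kN·m
Load 4 — applied couple M₀=-16 kN·m at a=3 m (b=L-a=3):
  M_4 = R_Ax - M_A - M₀  [x>a] with R_A=-4, M_A=-4 = (-4)·(18/5) - (-4) - (-16) = 28/5 kN·m
Superposition: M = Σ M_i = 662/125 kN·m ≈ 5.296000 kN·m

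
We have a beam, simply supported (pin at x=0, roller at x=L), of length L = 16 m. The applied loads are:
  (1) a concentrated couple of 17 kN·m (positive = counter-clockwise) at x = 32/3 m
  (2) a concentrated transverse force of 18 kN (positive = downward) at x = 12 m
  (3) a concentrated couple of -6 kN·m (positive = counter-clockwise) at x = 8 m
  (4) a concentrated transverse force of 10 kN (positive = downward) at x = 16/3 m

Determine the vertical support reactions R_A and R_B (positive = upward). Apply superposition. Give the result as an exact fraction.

R_A = 569/48 kN, R_B = 775/48 kN

Load 1 — applied couple M₀=17 kN·m at a=32/3 m (b=L-a=16/3):
  R_A = M₀/L = 17/16 kN
  R_B = -M₀/L = -17/16 kN
Load 2 — point force P=18 kN at a=12 m (b=L-a=4):
  R_A = Pb/L = 18·4/16 = 9/2 kN
  R_B = Pa/L = 18·12/16 = 27/2 kN
Load 3 — applied couple M₀=-6 kN·m at a=8 m (b=L-a=8):
  R_A = M₀/L = (-6)/16 = -3/8 kN
  R_B = -M₀/L = -(-6)/16 = 3/8 kN
Load 4 — point force P=10 kN at a=16/3 m (b=L-a=32/3):
  R_A = Pb/L = 10·(32/3)/16 = 20/3 kN
  R_B = Pa/L = 10·(16/3)/16 = 10/3 kN
Superposition: R_A = 569/48 kN, R_B = 775/48 kN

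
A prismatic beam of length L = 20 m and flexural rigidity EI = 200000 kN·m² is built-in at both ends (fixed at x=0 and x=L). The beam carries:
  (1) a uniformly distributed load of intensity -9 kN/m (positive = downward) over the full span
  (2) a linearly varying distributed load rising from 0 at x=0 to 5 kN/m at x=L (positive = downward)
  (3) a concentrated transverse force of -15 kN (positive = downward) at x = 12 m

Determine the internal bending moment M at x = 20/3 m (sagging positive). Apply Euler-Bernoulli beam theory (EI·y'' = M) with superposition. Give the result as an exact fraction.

M(20/3) = -34592/405 kN·m

Load 1 — uniform load w=-9 kN/m over full span:
  M_1 = wLx/2 - wL²/12 - wx²/2 = (-9)·20·(20/3)/2 - (-9)·20²/12 - (-9)·(20/3)²/2 = -100 kN·m
Load 2 — triangular load w₀=5 kN/m (0→w₀ over full span):
  M_2 = 3w₀Lx/20 - w₀L²/30 - w₀x³/(6L) = 3·5·20·(20/3)/20 - 5·20²/30 - 5·(20/3)³/(6·20) = 1700/81 kN·m
Load 3 — point force P=-15 kN at a=12 m (b=L-a=8):
  M_3 = Pb²(3a+b)x/L³ - Pab²/L²  [x≤a] = (-15)·8²·(3·12+8)·(20/3)/20³ - (-15)·12·8²/20² = -32/5 kN·m
Superposition: M = Σ M_i = -34592/405 kN·m ≈ -85.412346 kN·m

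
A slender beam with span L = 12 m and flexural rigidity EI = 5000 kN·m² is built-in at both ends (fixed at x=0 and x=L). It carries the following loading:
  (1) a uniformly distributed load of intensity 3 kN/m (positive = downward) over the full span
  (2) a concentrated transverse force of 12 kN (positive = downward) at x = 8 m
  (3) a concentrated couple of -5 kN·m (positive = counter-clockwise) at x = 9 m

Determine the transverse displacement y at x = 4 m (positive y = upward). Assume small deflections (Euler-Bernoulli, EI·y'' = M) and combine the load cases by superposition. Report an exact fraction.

Load 1 — uniform load w=3 kN/m over full span:
  y_1 = -wx²(L-x)²/(24EI) = -3·4²·(12-4)²/(24·5000) = -16/625 m
Load 2 — point force P=12 kN at a=8 m (b=L-a=4):
  y_2 = -Pb²x²(3aL-(3a+b)x)/(6L³EI)  [x≤a] = -12·4²·4²·(3·8·12-(3·8+4)·4)/(6·12³·5000) = -176/16875 m
Load 3 — applied couple M₀=-5 kN·m at a=9 m (b=L-a=3):
  y_3 = (R_Ax³/6 - M_Ax²/2)/EI  [x≤a] with R_A=-15/32, M_A=-25/16 = ((-15/32)·4³/6 - (-25/16)·4²/2)/5000 = 3/2000 m
Superposition: y = Σ y_i = -9323/270000 m ≈ -0.034530 m

y(4) = -9323/270000 m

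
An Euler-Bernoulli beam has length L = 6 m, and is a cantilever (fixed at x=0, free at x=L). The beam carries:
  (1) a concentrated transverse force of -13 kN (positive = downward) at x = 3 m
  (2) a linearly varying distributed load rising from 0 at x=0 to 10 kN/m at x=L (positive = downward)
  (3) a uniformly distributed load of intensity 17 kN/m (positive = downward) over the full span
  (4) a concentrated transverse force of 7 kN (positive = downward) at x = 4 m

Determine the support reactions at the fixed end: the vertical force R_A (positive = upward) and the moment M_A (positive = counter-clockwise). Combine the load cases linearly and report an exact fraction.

Load 1 — point force P=-13 kN at a=3 m (b=L-a=3):
  R_A = P = (-13) = -13 kN
  M_A = Pa = (-13)·3 = -39 kN·m
Load 2 — triangular load w₀=10 kN/m (0→w₀ over full span):
  R_A = w₀L/2 = 10·6/2 = 30 kN
  M_A = w₀L²/3 = 10·6²/3 = 120 kN·m
Load 3 — uniform load w=17 kN/m over full span:
  R_A = wL = 17·6 = 102 kN
  M_A = wL²/2 = 17·6²/2 = 306 kN·m
Load 4 — point force P=7 kN at a=4 m (b=L-a=2):
  R_A = P = 7 kN
  M_A = Pa = 7·4 = 28 kN·m
Superposition: R_A = 126 kN, M_A = 415 kN·m

R_A = 126 kN, M_A = 415 kN·m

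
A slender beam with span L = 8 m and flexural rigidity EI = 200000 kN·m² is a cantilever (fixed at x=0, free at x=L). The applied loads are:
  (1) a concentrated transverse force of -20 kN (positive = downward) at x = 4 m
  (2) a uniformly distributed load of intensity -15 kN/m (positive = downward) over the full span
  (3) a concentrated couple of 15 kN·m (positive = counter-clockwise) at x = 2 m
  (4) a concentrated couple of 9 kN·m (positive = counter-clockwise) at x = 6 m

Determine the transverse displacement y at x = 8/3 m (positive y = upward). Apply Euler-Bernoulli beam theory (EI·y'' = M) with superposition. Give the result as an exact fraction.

y(8/3) = 67321/8100000 m

Load 1 — point force P=-20 kN at a=4 m (b=L-a=4):
  y_1 = -Px²(3a-x)/(6EI)  [x≤a] = -(-20)·(8/3)²·(3·4-(8/3))/(6·200000) = 56/50625 m
Load 2 — uniform load w=-15 kN/m over full span:
  y_2 = -wx²(x²-4Lx+6L²)/(24EI) = -(-15)·(8/3)²·((8/3)²-4·8·(8/3)+6·8²)/(24·200000) = 344/50625 m
Load 3 — applied couple M₀=15 kN·m at a=2 m (b=L-a=6):
  y_3 = M₀a(2x-a)/(2EI)  [x>a] = 15·2·(2·(8/3)-2)/(2·200000) = 1/4000 m
Load 4 — applied couple M₀=9 kN·m at a=6 m (b=L-a=2):
  y_4 = M₀x²/(2EI)  [x≤a] = 9·(8/3)²/(2·200000) = 1/6250 m
Superposition: y = Σ y_i = 67321/8100000 m ≈ 0.008311 m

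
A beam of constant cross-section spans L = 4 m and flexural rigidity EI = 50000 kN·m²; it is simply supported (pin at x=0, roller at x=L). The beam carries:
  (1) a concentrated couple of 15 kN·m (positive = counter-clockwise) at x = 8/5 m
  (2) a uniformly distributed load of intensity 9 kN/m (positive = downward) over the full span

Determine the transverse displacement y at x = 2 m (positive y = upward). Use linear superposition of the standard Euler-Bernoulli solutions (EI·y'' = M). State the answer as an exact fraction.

Load 1 — applied couple M₀=15 kN·m at a=8/5 m (b=L-a=12/5):
  y_1 = (M₀x³/(6L)-M₀(x-a)²/2+C₁x)/EI  [x>a] with C₁=M₀(3b²-L²)/(6L)=4/5 = (15·2³/(6·4)-15·(2-(8/5))²/2+(4/5)·2)/50000 = 27/250000 m
Load 2 — uniform load w=9 kN/m over full span:
  y_2 = -wx(L³-2Lx²+x³)/(24EI) = -9·2·(4³-2·4·2²+2³)/(24·50000) = -3/5000 m
Superposition: y = Σ y_i = -123/250000 m ≈ -0.000492 m

y(2) = -123/250000 m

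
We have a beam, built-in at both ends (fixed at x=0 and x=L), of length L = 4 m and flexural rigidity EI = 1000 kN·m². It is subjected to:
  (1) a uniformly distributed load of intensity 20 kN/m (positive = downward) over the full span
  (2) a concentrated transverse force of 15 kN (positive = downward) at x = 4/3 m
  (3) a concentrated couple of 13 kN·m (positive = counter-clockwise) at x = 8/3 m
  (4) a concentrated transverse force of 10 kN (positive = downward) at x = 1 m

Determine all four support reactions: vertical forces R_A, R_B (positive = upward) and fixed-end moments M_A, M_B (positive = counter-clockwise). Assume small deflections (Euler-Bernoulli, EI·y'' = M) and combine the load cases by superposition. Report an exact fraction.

R_A = 9199/144 kN, M_A = 3277/72 kN·m, R_B = 5921/144 kN, M_B = -2375/72 kN·m

Load 1 — uniform load w=20 kN/m over full span:
  R_A = wL/2 = 20·4/2 = 40 kN
  M_A = wL²/12 = 20·4²/12 = 80/3 kN·m
  R_B = wL/2 = 20·4/2 = 40 kN
  M_B = -wL²/12 = -20·4²/12 = -80/3 kN·m
Load 2 — point force P=15 kN at a=4/3 m (b=L-a=8/3):
  R_A = Pb²(3a+b)/L³ = 15·(8/3)²·(3·(4/3)+(8/3))/4³ = 100/9 kN
  M_A = Pab²/L² = 15·(4/3)·(8/3)²/4² = 80/9 kN·m
  R_B = Pa²(a+3b)/L³ = 15·(4/3)²·((4/3)+3·(8/3))/4³ = 35/9 kN
  M_B = -Pa²b/L² = -15·(4/3)²·(8/3)/4² = -40/9 kN·m
Load 3 — applied couple M₀=13 kN·m at a=8/3 m (b=L-a=4/3):
  R_A = 6M₀ab/L³ = 6·13·(8/3)·(4/3)/4³ = 13/3 kN
  M_A = M₀b(2a-b)/L² = 13·(4/3)·(2·(8/3)-(4/3))/4² = 13/3 kN·m
  R_B = -6M₀ab/L³ = -6·13·(8/3)·(4/3)/4³ = -13/3 kN
  M_B = M₀a(2b-a)/L² = 13·(8/3)·(2·(4/3)-(8/3))/4² = 0 kN·m
Load 4 — point force P=10 kN at a=1 m (b=L-a=3):
  R_A = Pb²(3a+b)/L³ = 10·3²·(3·1+3)/4³ = 135/16 kN
  M_A = Pab²/L² = 10·1·3²/4² = 45/8 kN·m
  R_B = Pa²(a+3b)/L³ = 10·1²·(1+3·3)/4³ = 25/16 kN
  M_B = -Pa²b/L² = -10·1²·3/4² = -15/8 kN·m
Superposition: R_A = 9199/144 kN, M_A = 3277/72 kN·m, R_B = 5921/144 kN, M_B = -2375/72 kN·m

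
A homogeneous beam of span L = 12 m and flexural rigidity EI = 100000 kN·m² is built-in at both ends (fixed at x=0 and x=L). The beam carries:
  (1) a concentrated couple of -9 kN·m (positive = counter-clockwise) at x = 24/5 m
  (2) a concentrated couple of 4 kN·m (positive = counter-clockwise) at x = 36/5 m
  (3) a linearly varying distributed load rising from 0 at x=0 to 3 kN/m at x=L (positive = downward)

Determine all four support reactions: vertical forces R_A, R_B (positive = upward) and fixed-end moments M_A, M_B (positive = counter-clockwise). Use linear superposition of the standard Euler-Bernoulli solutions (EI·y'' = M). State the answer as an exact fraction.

R_A = 24/5 kN, M_A = 73/5 kN·m, R_B = 66/5 kN, M_B = -24 kN·m

Load 1 — applied couple M₀=-9 kN·m at a=24/5 m (b=L-a=36/5):
  R_A = 6M₀ab/L³ = 6·(-9)·(24/5)·(36/5)/12³ = -27/25 kN
  M_A = M₀b(2a-b)/L² = (-9)·(36/5)·(2·(24/5)-(36/5))/12² = -27/25 kN·m
  R_B = -6M₀ab/L³ = -6·(-9)·(24/5)·(36/5)/12³ = 27/25 kN
  M_B = M₀a(2b-a)/L² = (-9)·(24/5)·(2·(36/5)-(24/5))/12² = -72/25 kN·m
Load 2 — applied couple M₀=4 kN·m at a=36/5 m (b=L-a=24/5):
  R_A = 6M₀ab/L³ = 6·4·(36/5)·(24/5)/12³ = 12/25 kN
  M_A = M₀b(2a-b)/L² = 4·(24/5)·(2·(36/5)-(24/5))/12² = 32/25 kN·m
  R_B = -6M₀ab/L³ = -6·4·(36/5)·(24/5)/12³ = -12/25 kN
  M_B = M₀a(2b-a)/L² = 4·(36/5)·(2·(24/5)-(36/5))/12² = 12/25 kN·m
Load 3 — triangular load w₀=3 kN/m (0→w₀ over full span):
  R_A = 3w₀L/20 = 3·3·12/20 = 27/5 kN
  M_A = w₀L²/30 = 3·12²/30 = 72/5 kN·m
  R_B = 7w₀L/20 = 7·3·12/20 = 63/5 kN
  M_B = -w₀L²/20 = -3·12²/20 = -108/5 kN·m
Superposition: R_A = 24/5 kN, M_A = 73/5 kN·m, R_B = 66/5 kN, M_B = -24 kN·m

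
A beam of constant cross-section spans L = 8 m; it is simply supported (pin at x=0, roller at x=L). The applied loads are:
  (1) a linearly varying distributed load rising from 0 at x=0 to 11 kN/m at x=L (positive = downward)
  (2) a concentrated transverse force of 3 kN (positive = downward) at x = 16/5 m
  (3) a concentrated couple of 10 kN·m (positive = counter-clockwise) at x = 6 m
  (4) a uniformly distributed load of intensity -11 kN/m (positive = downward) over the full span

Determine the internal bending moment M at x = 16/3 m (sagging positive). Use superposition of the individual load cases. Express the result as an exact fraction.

Load 1 — triangular load w₀=11 kN/m (0→w₀ over full span):
  M_1 = w₀Lx/6 - w₀x³/(6L) = 11·8·(16/3)/6 - 11·(16/3)³/(6·8) = 3520/81 kN·m
Load 2 — point force P=3 kN at a=16/5 m (b=L-a=24/5):
  M_2 = Pa(L-x)/L  [x>a] = 3·(16/5)·(8-(16/3))/8 = 16/5 kN·m
Load 3 — applied couple M₀=10 kN·m at a=6 m (b=L-a=2):
  M_3 = M₀x/L  [x≤a] = 10·(16/3)/8 = 20/3 kN·m
Load 4 — uniform load w=-11 kN/m over full span:
  M_4 = wx(L-x)/2 = (-11)·(16/3)·(8-(16/3))/2 = -704/9 kN·m
Superposition: M = Σ M_i = -10084/405 kN·m ≈ -24.898765 kN·m

M(16/3) = -10084/405 kN·m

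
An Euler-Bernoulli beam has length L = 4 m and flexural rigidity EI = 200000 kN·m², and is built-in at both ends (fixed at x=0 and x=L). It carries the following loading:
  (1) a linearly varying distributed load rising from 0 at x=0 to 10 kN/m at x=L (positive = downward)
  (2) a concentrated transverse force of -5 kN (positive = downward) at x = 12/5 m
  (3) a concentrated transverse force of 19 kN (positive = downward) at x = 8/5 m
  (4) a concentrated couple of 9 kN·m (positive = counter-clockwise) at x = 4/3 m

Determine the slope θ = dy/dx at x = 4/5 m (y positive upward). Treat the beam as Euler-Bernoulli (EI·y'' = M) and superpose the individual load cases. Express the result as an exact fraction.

θ(4/5) = -3089/117187500 rad

Load 1 — triangular load w₀=10 kN/m (0→w₀ over full span):
  θ_1 = -w₀(2x(L-x)(L-2x)(x+2L)+x²(L-x)²)/(120LEI) = -10·(2·(4/5)·(4-(4/5))·(4-2·(4/5))·((4/5)+2·4)+(4/5)²·(4-(4/5))²)/(120·4·200000) = -14/1171875 rad
Load 2 — point force P=-5 kN at a=12/5 m (b=L-a=8/5):
  θ_2 = -Pb²x(2aL-(3a+b)x)/(2L³EI)  [x≤a] = -(-5)·(8/5)²·(4/5)·(2·(12/5)·4-(3·(12/5)+(8/5))·(4/5))/(2·4³·200000) = 19/3906250 rad
Load 3 — point force P=19 kN at a=8/5 m (b=L-a=12/5):
  θ_3 = -Pb²x(2aL-(3a+b)x)/(2L³EI)  [x≤a] = -19·(12/5)²·(4/5)·(2·(8/5)·4-(3·(8/5)+(12/5))·(4/5))/(2·4³·200000) = -1881/78125000 rad
Load 4 — applied couple M₀=9 kN·m at a=4/3 m (b=L-a=8/3):
  θ_4 = (R_Ax²/2 - M_Ax)/EI  [x≤a] with R_A=3, M_A=0 = (3·(4/5)²/2 - 0·(4/5))/200000 = 3/625000 rad
Superposition: θ = Σ θ_i = -3089/117187500 rad ≈ -0.000026 rad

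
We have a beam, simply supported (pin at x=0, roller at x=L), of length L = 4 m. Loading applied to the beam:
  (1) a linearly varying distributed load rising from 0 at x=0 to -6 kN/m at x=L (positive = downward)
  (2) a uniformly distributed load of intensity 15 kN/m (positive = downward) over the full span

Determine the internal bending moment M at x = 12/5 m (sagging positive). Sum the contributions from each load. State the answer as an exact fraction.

Load 1 — triangular load w₀=-6 kN/m (0→w₀ over full span):
  M_1 = w₀Lx/6 - w₀x³/(6L) = (-6)·4·(12/5)/6 - (-6)·(12/5)³/(6·4) = -768/125 kN·m
Load 2 — uniform load w=15 kN/m over full span:
  M_2 = wx(L-x)/2 = 15·(12/5)·(4-(12/5))/2 = 144/5 kN·m
Superposition: M = Σ M_i = 2832/125 kN·m ≈ 22.656000 kN·m

M(12/5) = 2832/125 kN·m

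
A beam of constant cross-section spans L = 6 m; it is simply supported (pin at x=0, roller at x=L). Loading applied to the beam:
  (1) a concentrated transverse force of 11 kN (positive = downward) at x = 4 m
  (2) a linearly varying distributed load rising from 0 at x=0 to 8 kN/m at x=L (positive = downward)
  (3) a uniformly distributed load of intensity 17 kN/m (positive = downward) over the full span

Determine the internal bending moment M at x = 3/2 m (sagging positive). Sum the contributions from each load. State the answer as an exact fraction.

M(3/2) = 593/8 kN·m

Load 1 — point force P=11 kN at a=4 m (b=L-a=2):
  M_1 = Pbx/L  [x≤a] = 11·2·(3/2)/6 = 11/2 kN·m
Load 2 — triangular load w₀=8 kN/m (0→w₀ over full span):
  M_2 = w₀Lx/6 - w₀x³/(6L) = 8·6·(3/2)/6 - 8·(3/2)³/(6·6) = 45/4 kN·m
Load 3 — uniform load w=17 kN/m over full span:
  M_3 = wx(L-x)/2 = 17·(3/2)·(6-(3/2))/2 = 459/8 kN·m
Superposition: M = Σ M_i = 593/8 kN·m ≈ 74.125000 kN·m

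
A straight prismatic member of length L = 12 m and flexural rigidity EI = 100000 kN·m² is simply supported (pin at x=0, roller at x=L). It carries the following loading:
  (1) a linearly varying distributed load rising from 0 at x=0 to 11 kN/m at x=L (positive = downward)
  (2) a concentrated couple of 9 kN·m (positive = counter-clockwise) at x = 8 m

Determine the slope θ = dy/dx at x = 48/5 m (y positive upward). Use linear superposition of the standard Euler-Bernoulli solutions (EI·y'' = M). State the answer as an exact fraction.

Load 1 — triangular load w₀=11 kN/m (0→w₀ over full span):
  θ_1 = -w₀(7L⁴-30L²x²+15x⁴)/(360LEI) = -11·(7·12⁴-30·12²·(48/5)²+15·(48/5)⁴)/(360·12·100000) = 24981/7812500 rad
Load 2 — applied couple M₀=9 kN·m at a=8 m (b=L-a=4):
  θ_2 = (M₀x²/(2L)-M₀(x-a)+C₁)/EI  [x>a] with C₁=M₀(3b²-L²)/(6L)=-12 = (9·(48/5)²/(2·12)-9·((48/5)-8)+(-12))/100000 = 51/625000 rad
Superposition: θ = Σ θ_i = 51237/15625000 rad ≈ 0.003279 rad

θ(48/5) = 51237/15625000 rad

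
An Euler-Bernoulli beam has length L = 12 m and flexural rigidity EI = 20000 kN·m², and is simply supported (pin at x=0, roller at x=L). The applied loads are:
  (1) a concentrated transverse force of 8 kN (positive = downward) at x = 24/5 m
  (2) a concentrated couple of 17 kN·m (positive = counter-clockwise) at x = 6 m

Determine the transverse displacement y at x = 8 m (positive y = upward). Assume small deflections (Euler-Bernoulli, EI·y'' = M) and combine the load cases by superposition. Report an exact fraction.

Load 1 — point force P=8 kN at a=24/5 m (b=L-a=36/5):
  y_1 = -Pa(L-x)(2Lx-a²-x²)/(6LEI)  [x>a] = -8·(24/5)·(12-8)·(2·12·8-(24/5)²-8²)/(6·12·20000) = -2624/234375 m
Load 2 — applied couple M₀=17 kN·m at a=6 m (b=L-a=6):
  y_2 = (M₀x³/(6L)-M₀(x-a)²/2+C₁x)/EI  [x>a] with C₁=M₀(3b²-L²)/(6L)=-17/2 = (17·8³/(6·12)-17·(8-6)²/2+(-17/2)·8)/20000 = 17/18000 m
Superposition: y = Σ y_i = -115327/11250000 m ≈ -0.010251 m

y(8) = -115327/11250000 m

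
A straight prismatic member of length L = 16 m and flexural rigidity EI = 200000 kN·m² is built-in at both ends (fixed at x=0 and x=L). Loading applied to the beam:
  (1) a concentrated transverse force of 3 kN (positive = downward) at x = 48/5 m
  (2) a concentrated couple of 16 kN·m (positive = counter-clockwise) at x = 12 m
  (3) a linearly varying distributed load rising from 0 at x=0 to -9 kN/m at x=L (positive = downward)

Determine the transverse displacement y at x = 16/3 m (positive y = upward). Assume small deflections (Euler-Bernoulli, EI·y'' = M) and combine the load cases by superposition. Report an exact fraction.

y(16/3) = 76706/31640625 m

Load 1 — point force P=3 kN at a=48/5 m (b=L-a=32/5):
  y_1 = -Pb²x²(3aL-(3a+b)x)/(6L³EI)  [x≤a] = -3·(32/5)²·(16/3)²·(3·(48/5)·16-(3·(48/5)+(32/5))·(16/3))/(6·16³·200000) = -2048/10546875 m
Load 2 — applied couple M₀=16 kN·m at a=12 m (b=L-a=4):
  y_2 = (R_Ax³/6 - M_Ax²/2)/EI  [x≤a] with R_A=9/8, M_A=5 = ((9/8)·(16/3)³/6 - 5·(16/3)²/2)/200000 = -2/9375 m
Load 3 — triangular load w₀=-9 kN/m (0→w₀ over full span):
  y_3 = -w₀x²(L-x)²(x+2L)/(120LEI) = -(-9)·(16/3)²·(16-(16/3))²·((16/3)+2·16)/(120·16·200000) = 3584/1265625 m
Superposition: y = Σ y_i = 76706/31640625 m ≈ 0.002424 m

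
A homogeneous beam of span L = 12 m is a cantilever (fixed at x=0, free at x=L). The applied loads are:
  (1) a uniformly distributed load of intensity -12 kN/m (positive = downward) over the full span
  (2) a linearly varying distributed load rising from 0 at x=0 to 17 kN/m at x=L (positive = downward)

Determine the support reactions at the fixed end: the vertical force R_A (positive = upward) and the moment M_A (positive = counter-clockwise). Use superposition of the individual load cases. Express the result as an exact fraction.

Load 1 — uniform load w=-12 kN/m over full span:
  R_A = wL = (-12)·12 = -144 kN
  M_A = wL²/2 = (-12)·12²/2 = -864 kN·m
Load 2 — triangular load w₀=17 kN/m (0→w₀ over full span):
  R_A = w₀L/2 = 17·12/2 = 102 kN
  M_A = w₀L²/3 = 17·12²/3 = 816 kN·m
Superposition: R_A = -42 kN, M_A = -48 kN·m

R_A = -42 kN, M_A = -48 kN·m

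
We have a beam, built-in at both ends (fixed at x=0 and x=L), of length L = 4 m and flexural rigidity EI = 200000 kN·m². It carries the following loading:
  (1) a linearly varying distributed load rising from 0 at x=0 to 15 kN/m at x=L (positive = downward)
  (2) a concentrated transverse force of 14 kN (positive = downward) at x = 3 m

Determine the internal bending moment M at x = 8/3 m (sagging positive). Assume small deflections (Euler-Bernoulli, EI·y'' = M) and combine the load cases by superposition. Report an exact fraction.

M(8/3) = 1589/216 kN·m

Load 1 — triangular load w₀=15 kN/m (0→w₀ over full span):
  M_1 = 3w₀Lx/20 - w₀L²/30 - w₀x³/(6L) = 3·15·4·(8/3)/20 - 15·4²/30 - 15·(8/3)³/(6·4) = 112/27 kN·m
Load 2 — point force P=14 kN at a=3 m (b=L-a=1):
  M_2 = Pb²(3a+b)x/L³ - Pab²/L²  [x≤a] = 14·1²·(3·3+1)·(8/3)/4³ - 14·3·1²/4² = 77/24 kN·m
Superposition: M = Σ M_i = 1589/216 kN·m ≈ 7.356481 kN·m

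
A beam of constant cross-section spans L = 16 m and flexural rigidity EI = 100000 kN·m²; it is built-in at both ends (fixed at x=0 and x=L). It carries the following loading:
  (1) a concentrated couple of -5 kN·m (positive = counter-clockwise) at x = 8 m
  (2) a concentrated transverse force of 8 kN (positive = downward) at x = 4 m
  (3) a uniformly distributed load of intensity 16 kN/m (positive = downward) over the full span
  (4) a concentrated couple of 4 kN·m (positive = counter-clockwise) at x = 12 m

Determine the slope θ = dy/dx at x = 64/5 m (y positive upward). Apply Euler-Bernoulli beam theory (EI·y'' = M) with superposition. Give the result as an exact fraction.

θ(64/5) = 8477/1562500 rad

Load 1 — applied couple M₀=-5 kN·m at a=8 m (b=L-a=8):
  θ_1 = (R_Ax²/2 - M_Ax - M₀(x-a))/EI  [x>a] with R_A=-15/32, M_A=-5/4 = ((-15/32)·(64/5)²/2 - (-5/4)·(64/5) - (-5)·((64/5)-8))/100000 = 1/62500 rad
Load 2 — point force P=8 kN at a=4 m (b=L-a=12):
  θ_2 = Pa²(L-x)(2bL-(3b+a)(L-x))/(2L³EI)  [x>a] = 8·4²·(16-(64/5))·(2·12·16-(3·12+4)·(16-(64/5)))/(2·16³·100000) = 2/15625 rad
Load 3 — uniform load w=16 kN/m over full span:
  θ_3 = -wx(L-x)(L-2x)/(12EI) = -16·(64/5)·(16-(64/5))·(16-2·(64/5))/(12·100000) = 2048/390625 rad
Load 4 — applied couple M₀=4 kN·m at a=12 m (b=L-a=4):
  θ_4 = (R_Ax²/2 - M_Ax - M₀(x-a))/EI  [x>a] with R_A=9/32, M_A=5/4 = ((9/32)·(64/5)²/2 - (5/4)·(64/5) - 4·((64/5)-12))/100000 = 3/78125 rad
Superposition: θ = Σ θ_i = 8477/1562500 rad ≈ 0.005425 rad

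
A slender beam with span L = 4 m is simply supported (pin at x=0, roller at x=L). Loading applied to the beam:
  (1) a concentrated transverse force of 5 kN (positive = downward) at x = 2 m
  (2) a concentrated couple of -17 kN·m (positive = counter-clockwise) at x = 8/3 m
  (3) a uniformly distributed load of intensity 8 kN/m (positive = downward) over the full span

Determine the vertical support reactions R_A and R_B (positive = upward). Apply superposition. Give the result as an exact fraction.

R_A = 57/4 kN, R_B = 91/4 kN

Load 1 — point force P=5 kN at a=2 m (b=L-a=2):
  R_A = Pb/L = 5·2/4 = 5/2 kN
  R_B = Pa/L = 5·2/4 = 5/2 kN
Load 2 — applied couple M₀=-17 kN·m at a=8/3 m (b=L-a=4/3):
  R_A = M₀/L = (-17)/4 = -17/4 kN
  R_B = -M₀/L = -(-17)/4 = 17/4 kN
Load 3 — uniform load w=8 kN/m over full span:
  R_A = wL/2 = 8·4/2 = 16 kN
  R_B = wL/2 = 8·4/2 = 16 kN
Superposition: R_A = 57/4 kN, R_B = 91/4 kN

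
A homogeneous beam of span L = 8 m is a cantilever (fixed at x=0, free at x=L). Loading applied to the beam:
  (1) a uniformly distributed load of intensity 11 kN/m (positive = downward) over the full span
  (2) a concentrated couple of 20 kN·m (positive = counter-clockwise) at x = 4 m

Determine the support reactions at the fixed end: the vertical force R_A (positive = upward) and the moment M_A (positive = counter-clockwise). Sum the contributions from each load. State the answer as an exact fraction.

R_A = 88 kN, M_A = 332 kN·m

Load 1 — uniform load w=11 kN/m over full span:
  R_A = wL = 11·8 = 88 kN
  M_A = wL²/2 = 11·8²/2 = 352 kN·m
Load 2 — applied couple M₀=20 kN·m at a=4 m (b=L-a=4):
  R_A = 0 kN
  M_A = -M₀ = -20 kN·m
Superposition: R_A = 88 kN, M_A = 332 kN·m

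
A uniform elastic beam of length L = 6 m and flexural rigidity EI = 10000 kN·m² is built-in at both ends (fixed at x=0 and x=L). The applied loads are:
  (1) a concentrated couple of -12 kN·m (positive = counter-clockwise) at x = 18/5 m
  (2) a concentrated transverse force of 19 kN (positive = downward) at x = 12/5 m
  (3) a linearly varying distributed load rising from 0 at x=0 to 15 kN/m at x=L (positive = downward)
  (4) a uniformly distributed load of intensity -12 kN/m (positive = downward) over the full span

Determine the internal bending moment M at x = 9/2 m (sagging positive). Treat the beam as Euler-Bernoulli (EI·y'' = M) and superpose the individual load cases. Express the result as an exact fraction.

Load 1 — applied couple M₀=-12 kN·m at a=18/5 m (b=L-a=12/5):
  M_1 = R_Ax - M_A - M₀  [x>a] with R_A=-72/25, M_A=-96/25 = (-72/25)·(9/2) - (-96/25) - (-12) = 72/25 kN·m
Load 2 — point force P=19 kN at a=12/5 m (b=L-a=18/5):
  M_2 = Pa²(a+3b)(L-x)/L³ - Pa²b/L²  [x>a] = 19·(12/5)²·((12/5)+3·(18/5))·(6-(9/2))/6³ - 19·(12/5)²·(18/5)/6² = -114/125 kN·m
Load 3 — triangular load w₀=15 kN/m (0→w₀ over full span):
  M_3 = 3w₀Lx/20 - w₀L²/30 - w₀x³/(6L) = 3·15·6·(9/2)/20 - 15·6²/30 - 15·(9/2)³/(6·6) = 153/32 kN·m
Load 4 — uniform load w=-12 kN/m over full span:
  M_4 = wLx/2 - wL²/12 - wx²/2 = (-12)·6·(9/2)/2 - (-12)·6²/12 - (-12)·(9/2)²/2 = -9/2 kN·m
Superposition: M = Σ M_i = 8997/4000 kN·m ≈ 2.249250 kN·m

M(9/2) = 8997/4000 kN·m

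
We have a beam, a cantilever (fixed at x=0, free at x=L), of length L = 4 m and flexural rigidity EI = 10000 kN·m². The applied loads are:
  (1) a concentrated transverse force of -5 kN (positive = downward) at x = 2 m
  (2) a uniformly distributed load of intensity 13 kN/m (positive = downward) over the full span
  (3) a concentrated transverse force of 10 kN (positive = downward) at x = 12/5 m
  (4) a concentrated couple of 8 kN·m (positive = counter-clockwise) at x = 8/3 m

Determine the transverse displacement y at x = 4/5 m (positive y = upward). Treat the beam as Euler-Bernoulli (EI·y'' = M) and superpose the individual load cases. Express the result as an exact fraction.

Load 1 — point force P=-5 kN at a=2 m (b=L-a=2):
  y_1 = -Px²(3a-x)/(6EI)  [x≤a] = -(-5)·(4/5)²·(3·2-(4/5))/(6·10000) = 13/46875 m
Load 2 — uniform load w=13 kN/m over full span:
  y_2 = -wx²(x²-4Lx+6L²)/(24EI) = -13·(4/5)²·((4/5)²-4·4·(4/5)+6·4²)/(24·10000) = -3406/1171875 m
Load 3 — point force P=10 kN at a=12/5 m (b=L-a=8/5):
  y_3 = -Px²(3a-x)/(6EI)  [x≤a] = -10·(4/5)²·(3·(12/5)-(4/5))/(6·10000) = -32/46875 m
Load 4 — applied couple M₀=8 kN·m at a=8/3 m (b=L-a=4/3):
  y_4 = M₀x²/(2EI)  [x≤a] = 8·(4/5)²/(2·10000) = 4/15625 m
Superposition: y = Σ y_i = -3581/1171875 m ≈ -0.003056 m

y(4/5) = -3581/1171875 m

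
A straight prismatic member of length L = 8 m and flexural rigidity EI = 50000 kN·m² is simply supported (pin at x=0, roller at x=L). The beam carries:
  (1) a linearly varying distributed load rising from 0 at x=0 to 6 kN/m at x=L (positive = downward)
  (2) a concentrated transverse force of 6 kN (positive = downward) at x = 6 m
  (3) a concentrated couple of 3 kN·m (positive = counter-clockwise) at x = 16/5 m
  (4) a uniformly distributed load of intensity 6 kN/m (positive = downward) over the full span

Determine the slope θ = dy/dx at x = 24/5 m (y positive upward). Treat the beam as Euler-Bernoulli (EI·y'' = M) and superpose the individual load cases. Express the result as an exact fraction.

θ(24/5) = 104711/93750000 rad

Load 1 — triangular load w₀=6 kN/m (0→w₀ over full span):
  θ_1 = -w₀(7L⁴-30L²x²+15x⁴)/(360LEI) = -6·(7·8⁴-30·8²·(24/5)²+15·(24/5)⁴)/(360·8·50000) = 1856/5859375 rad
Load 2 — point force P=6 kN at a=6 m (b=L-a=2):
  θ_2 = -Pb(L²-b²-3x²)/(6LEI)  [x≤a] = -6·2·(8²-2²-3·(24/5)²)/(6·8·50000) = 57/1250000 rad
Load 3 — applied couple M₀=3 kN·m at a=16/5 m (b=L-a=24/5):
  θ_3 = (M₀x²/(2L)-M₀(x-a)+C₁)/EI  [x>a] with C₁=M₀(3b²-L²)/(6L)=8/25 = (3·(24/5)²/(2·8)-3·((24/5)-(16/5))+(8/25))/50000 = -1/312500 rad
Load 4 — uniform load w=6 kN/m over full span:
  θ_4 = -w(L³-6Lx²+4x³)/(24EI) = -6·(8³-6·8·(24/5)²+4·(24/5)³)/(24·50000) = 296/390625 rad
Superposition: θ = Σ θ_i = 104711/93750000 rad ≈ 0.001117 rad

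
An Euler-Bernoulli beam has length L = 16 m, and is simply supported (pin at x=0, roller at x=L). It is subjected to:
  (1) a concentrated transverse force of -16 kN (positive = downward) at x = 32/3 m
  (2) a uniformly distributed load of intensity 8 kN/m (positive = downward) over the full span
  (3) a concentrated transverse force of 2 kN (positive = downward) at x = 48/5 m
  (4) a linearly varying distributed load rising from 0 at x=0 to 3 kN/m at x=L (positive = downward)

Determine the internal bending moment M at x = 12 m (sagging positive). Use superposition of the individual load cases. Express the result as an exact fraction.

M(12) = 2942/15 kN·m

Load 1 — point force P=-16 kN at a=32/3 m (b=L-a=16/3):
  M_1 = Pa(L-x)/L  [x>a] = (-16)·(32/3)·(16-12)/16 = -128/3 kN·m
Load 2 — uniform load w=8 kN/m over full span:
  M_2 = wx(L-x)/2 = 8·12·(16-12)/2 = 192 kN·m
Load 3 — point force P=2 kN at a=48/5 m (b=L-a=32/5):
  M_3 = Pa(L-x)/L  [x>a] = 2·(48/5)·(16-12)/16 = 24/5 kN·m
Load 4 — triangular load w₀=3 kN/m (0→w₀ over full span):
  M_4 = w₀Lx/6 - w₀x³/(6L) = 3·16·12/6 - 3·12³/(6·16) = 42 kN·m
Superposition: M = Σ M_i = 2942/15 kN·m ≈ 196.133333 kN·m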